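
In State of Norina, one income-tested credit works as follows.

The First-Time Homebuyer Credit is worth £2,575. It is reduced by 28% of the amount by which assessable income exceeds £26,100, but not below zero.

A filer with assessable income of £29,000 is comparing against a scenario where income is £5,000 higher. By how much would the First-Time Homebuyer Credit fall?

£1,400

At £29,000 — 28% of the £2,900 excess over £26,100 is £812; credit = £2,575 − £812 = £1,763.
At £34,000 — 28% of the £7,900 excess over £26,100 is £2,212; credit = £2,575 − £2,212 = £363.
Lost: £1,763 − £363 = £1,400.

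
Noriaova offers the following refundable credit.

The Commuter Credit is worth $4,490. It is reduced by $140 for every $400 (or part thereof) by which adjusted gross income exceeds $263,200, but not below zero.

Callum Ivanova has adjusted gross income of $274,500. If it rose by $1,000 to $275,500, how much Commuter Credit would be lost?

At $274,500 — income exceeds $263,200 by $11,300, which is 29 full-or-partial $400 increments; reduction = 29 × $140 = $4,060, leaving $430.
At $275,500 — income exceeds $263,200 by $12,300, which is 31 full-or-partial $400 increments; reduction = 31 × $140 = $4,340, leaving $150.
Lost: $430 − $150 = $280.

$280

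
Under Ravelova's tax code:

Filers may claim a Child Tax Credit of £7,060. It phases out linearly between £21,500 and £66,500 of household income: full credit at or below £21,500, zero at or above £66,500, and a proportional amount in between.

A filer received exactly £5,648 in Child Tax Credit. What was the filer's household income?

£5,648 is 5,648/7,060 of the full £7,060, so 1,412/7,060 of the £45,000 range has been used: income = £21,500 + £45,000 × 1,412/7,060 = £30,500.

£30,500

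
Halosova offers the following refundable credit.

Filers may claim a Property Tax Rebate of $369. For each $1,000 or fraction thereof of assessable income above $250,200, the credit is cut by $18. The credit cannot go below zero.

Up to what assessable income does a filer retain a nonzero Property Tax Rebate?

$270,200

After 20 increments the reduction is 20 × $18 = $360, leaving $9; one more increment wipes it out. Increment 20 ends at excess 20 × $1,000 = $20,000, so the highest qualifying income is $250,200 + $20,000 = $270,200.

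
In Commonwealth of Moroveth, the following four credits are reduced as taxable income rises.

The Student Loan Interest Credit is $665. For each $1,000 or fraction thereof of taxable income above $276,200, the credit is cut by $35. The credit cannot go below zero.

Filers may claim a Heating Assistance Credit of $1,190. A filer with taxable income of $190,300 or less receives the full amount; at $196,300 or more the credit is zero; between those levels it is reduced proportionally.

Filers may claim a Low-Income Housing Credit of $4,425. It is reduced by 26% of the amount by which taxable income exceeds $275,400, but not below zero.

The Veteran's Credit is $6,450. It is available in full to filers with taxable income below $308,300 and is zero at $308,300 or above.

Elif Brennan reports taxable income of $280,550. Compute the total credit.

Student Loan Interest Credit: income exceeds $276,200 by $4,350, which is 5 full-or-partial $1,000 increments; reduction = 5 × $35 = $175, leaving $490.
Heating Assistance Credit: $280,550 is at or above $196,300, so the credit is $0.
Low-Income Housing Credit: 26% of the $5,150 excess over $275,400 is $1,339; credit = $4,425 − $1,339 = $3,086.
Veteran's Credit: $280,550 is below the $308,300 cutoff, so the full $6,450 applies.
Total: $490 + $0 + $3,086 + $6,450 = $10,026.

$10,026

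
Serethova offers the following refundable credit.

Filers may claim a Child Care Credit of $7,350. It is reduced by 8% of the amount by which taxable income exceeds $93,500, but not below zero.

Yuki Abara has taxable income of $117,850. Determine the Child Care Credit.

$5,402

Child Care Credit: 8% of the $24,350 excess over $93,500 is $1,948; credit = $7,350 − $1,948 = $5,402.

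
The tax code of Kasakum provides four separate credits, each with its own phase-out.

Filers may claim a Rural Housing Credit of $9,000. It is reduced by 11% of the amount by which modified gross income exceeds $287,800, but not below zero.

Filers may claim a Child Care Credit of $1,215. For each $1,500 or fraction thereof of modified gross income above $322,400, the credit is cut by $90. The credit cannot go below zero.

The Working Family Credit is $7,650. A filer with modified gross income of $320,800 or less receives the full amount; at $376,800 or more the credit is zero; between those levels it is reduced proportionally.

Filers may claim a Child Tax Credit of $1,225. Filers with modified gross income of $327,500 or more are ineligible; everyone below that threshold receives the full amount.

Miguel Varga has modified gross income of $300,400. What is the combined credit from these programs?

$17,704

Rural Housing Credit: 11% of the $12,600 excess over $287,800 is $1,386; credit = $9,000 − $1,386 = $7,614.
Child Care Credit: $300,400 is at or below the $322,400 threshold, so the full $1,215 applies.
Working Family Credit: $300,400 is at or below the $320,800 threshold, so the full $7,650 applies.
Child Tax Credit: $300,400 is below the $327,500 cutoff, so the full $1,225 applies.
Total: $7,614 + $1,215 + $7,650 + $1,225 = $17,704.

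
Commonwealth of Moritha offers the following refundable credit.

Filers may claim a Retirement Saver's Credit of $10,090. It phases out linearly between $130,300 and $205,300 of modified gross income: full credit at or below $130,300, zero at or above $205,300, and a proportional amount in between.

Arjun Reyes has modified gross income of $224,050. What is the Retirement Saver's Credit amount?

$0

Retirement Saver's Credit: $224,050 is at or above $205,300, so the credit is $0.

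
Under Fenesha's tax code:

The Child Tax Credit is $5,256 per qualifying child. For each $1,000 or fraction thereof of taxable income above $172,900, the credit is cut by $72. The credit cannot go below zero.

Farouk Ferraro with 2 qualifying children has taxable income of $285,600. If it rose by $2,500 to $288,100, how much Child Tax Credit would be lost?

At $285,600 — base = 2 × $5,256 = $10,512. income exceeds $172,900 by $112,700, which is 113 full-or-partial $1,000 increments; reduction = 113 × $72 = $8,136, leaving $2,376.
At $288,100 — base = 2 × $5,256 = $10,512. income exceeds $172,900 by $115,200, which is 116 full-or-partial $1,000 increments; reduction = 116 × $72 = $8,352, leaving $2,160.
Lost: $2,376 − $2,160 = $216.

$216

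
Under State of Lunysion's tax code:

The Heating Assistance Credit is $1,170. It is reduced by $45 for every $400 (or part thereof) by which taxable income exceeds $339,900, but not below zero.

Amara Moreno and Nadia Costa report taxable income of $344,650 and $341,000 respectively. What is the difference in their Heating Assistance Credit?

$405

Amara ($344,650): Heating Assistance Credit: income exceeds $339,900 by $4,750, which is 12 full-or-partial $400 increments; reduction = 12 × $45 = $540, leaving $630.
Nadia ($341,000): Heating Assistance Credit: income exceeds $339,900 by $1,100, which is 3 full-or-partial $400 increments; reduction = 3 × $45 = $135, leaving $1,035.
Difference: |$630 − $1,035| = $405.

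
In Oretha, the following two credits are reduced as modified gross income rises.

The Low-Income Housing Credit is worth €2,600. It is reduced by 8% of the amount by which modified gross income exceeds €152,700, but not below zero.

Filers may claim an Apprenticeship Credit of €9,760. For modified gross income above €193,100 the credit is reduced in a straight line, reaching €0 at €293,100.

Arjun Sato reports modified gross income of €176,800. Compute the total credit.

Low-Income Housing Credit: 8% of the €24,100 excess over €152,700 is €1,928; credit = €2,600 − €1,928 = €672.
Apprenticeship Credit: €176,800 is at or below the €193,100 threshold, so the full €9,760 applies.
Total: €672 + €9,760 = €10,432.

€10,432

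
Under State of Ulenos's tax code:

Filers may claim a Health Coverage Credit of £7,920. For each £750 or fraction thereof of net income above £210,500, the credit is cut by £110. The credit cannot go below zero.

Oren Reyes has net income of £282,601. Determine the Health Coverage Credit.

Health Coverage Credit: income exceeds £210,500 by £72,101 → 97 increments × £110 = £10,670 ≥ base, so the credit is £0.

£0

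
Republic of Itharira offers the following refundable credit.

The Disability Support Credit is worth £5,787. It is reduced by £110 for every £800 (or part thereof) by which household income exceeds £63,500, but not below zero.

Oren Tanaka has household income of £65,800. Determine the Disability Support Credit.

£5,457

Disability Support Credit: income exceeds £63,500 by £2,300, which is 3 full-or-partial £800 increments; reduction = 3 × £110 = £330, leaving £5,457.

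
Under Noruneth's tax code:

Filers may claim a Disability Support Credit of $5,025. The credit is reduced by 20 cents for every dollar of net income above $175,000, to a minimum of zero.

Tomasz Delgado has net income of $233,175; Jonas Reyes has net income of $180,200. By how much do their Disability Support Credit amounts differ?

$3,985

Tomasz ($233,175): Disability Support Credit: 20% of the $58,175 excess over $175,000 is $11,635 ≥ base, so the credit is $0.
Jonas ($180,200): Disability Support Credit: 20% of the $5,200 excess over $175,000 is $1,040; credit = $5,025 − $1,040 = $3,985.
Difference: |$0 − $3,985| = $3,985.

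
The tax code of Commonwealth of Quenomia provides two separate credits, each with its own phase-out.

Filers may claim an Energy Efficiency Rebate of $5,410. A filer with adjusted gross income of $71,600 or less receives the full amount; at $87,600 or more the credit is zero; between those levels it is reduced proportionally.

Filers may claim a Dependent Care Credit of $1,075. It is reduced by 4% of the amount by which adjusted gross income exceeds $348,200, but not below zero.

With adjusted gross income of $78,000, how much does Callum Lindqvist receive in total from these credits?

$4,321

Energy Efficiency Rebate: $78,000 is $6,400 into a $16,000 phase-out range, leaving 9,600/16,000 of the credit: $5,410 × 9,600/16,000 = $3,246.
Dependent Care Credit: $78,000 is at or below the $348,200 threshold, so the full $1,075 applies.
Total: $3,246 + $1,075 = $4,321.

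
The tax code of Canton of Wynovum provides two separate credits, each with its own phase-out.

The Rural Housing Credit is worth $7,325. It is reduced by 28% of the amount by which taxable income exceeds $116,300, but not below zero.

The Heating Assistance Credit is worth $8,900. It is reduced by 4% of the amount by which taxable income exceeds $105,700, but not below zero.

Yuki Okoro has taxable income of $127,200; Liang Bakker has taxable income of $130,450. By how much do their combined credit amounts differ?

Yuki ($127,200): Rural Housing Credit: 28% of the $10,900 excess over $116,300 is $3,052; credit = $7,325 − $3,052 = $4,273. Heating Assistance Credit: 4% of the $21,500 excess over $105,700 is $860; credit = $8,900 − $860 = $8,040. total $4,273 + $8,040 = $12,313
Liang ($130,450): Rural Housing Credit: 28% of the $14,150 excess over $116,300 is $3,962; credit = $7,325 − $3,962 = $3,363. Heating Assistance Credit: 4% of the $24,750 excess over $105,700 is $990; credit = $8,900 − $990 = $7,910. total $3,363 + $7,910 = $11,273
Difference: |$12,313 − $11,273| = $1,040.

$1,040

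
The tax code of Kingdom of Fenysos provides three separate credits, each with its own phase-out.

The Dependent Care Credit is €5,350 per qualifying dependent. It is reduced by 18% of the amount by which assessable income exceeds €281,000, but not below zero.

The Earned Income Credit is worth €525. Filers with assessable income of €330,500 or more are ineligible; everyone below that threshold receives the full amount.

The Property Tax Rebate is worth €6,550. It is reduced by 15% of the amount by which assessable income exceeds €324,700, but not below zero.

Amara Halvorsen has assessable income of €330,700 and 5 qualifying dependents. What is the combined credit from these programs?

€23,454

Dependent Care Credit: base = 5 × €5,350 = €26,750. 18% of the €49,700 excess over €281,000 is €8,946; credit = €26,750 − €8,946 = €17,804.
Earned Income Credit: €330,700 meets or exceeds the €330,500 cutoff, so the credit is €0.
Property Tax Rebate: 15% of the €6,000 excess over €324,700 is €900; credit = €6,550 − €900 = €5,650.
Total: €17,804 + €0 + €5,650 = €23,454.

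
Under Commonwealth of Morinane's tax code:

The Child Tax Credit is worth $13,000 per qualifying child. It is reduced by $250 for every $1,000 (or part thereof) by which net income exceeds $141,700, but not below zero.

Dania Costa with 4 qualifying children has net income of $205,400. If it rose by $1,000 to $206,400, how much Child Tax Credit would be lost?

At $205,400 — base = 4 × $13,000 = $52,000. income exceeds $141,700 by $63,700, which is 64 full-or-partial $1,000 increments; reduction = 64 × $250 = $16,000, leaving $36,000.
At $206,400 — base = 4 × $13,000 = $52,000. income exceeds $141,700 by $64,700, which is 65 full-or-partial $1,000 increments; reduction = 65 × $250 = $16,250, leaving $35,750.
Lost: $36,000 − $35,750 = $250.

$250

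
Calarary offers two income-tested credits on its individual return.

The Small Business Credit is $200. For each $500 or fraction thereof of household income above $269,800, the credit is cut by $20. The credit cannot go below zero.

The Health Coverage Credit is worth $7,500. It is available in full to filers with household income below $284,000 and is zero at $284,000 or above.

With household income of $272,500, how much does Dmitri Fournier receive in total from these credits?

Small Business Credit: income exceeds $269,800 by $2,700, which is 6 full-or-partial $500 increments; reduction = 6 × $20 = $120, leaving $80.
Health Coverage Credit: $272,500 is below the $284,000 cutoff, so the full $7,500 applies.
Total: $80 + $7,500 = $7,580.

$7,580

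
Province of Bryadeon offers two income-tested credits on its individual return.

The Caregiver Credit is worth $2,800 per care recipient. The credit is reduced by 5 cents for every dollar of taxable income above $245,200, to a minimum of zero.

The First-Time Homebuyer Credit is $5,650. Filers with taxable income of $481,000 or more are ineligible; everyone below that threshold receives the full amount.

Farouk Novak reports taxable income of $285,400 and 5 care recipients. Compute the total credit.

Caregiver Credit: base = 5 × $2,800 = $14,000. 5% of the $40,200 excess over $245,200 is $2,010; credit = $14,000 − $2,010 = $11,990.
First-Time Homebuyer Credit: $285,400 is below the $481,000 cutoff, so the full $5,650 applies.
Total: $11,990 + $5,650 = $17,640.

$17,640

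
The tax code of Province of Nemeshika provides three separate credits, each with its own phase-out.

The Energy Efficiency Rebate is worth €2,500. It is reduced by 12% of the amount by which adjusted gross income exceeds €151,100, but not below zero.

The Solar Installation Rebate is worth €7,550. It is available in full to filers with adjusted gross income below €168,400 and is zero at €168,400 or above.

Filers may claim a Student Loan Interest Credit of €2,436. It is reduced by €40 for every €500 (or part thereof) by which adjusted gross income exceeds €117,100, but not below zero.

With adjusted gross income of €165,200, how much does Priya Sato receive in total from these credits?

Energy Efficiency Rebate: 12% of the €14,100 excess over €151,100 is €1,692; credit = €2,500 − €1,692 = €808.
Solar Installation Rebate: €165,200 is below the €168,400 cutoff, so the full €7,550 applies.
Student Loan Interest Credit: income exceeds €117,100 by €48,100 → 97 increments × €40 = €3,880 ≥ base, so the credit is €0.
Total: €808 + €7,550 + €0 = €8,358.

€8,358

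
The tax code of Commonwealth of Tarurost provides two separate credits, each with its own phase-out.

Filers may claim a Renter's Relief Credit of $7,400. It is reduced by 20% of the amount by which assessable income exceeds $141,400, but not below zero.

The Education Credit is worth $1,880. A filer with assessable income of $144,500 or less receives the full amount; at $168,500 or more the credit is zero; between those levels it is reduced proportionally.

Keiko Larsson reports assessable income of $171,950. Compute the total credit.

Renter's Relief Credit: 20% of the $30,550 excess over $141,400 is $6,110; credit = $7,400 − $6,110 = $1,290.
Education Credit: $171,950 is at or above $168,500, so the credit is $0.
Total: $1,290 + $0 = $1,290.

$1,290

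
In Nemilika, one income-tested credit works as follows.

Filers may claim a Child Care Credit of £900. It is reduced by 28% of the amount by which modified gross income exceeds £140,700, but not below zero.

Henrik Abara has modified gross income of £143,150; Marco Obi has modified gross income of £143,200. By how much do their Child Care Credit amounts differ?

Henrik (£143,150): Child Care Credit: 28% of the £2,450 excess over £140,700 is £686; credit = £900 − £686 = £214.
Marco (£143,200): Child Care Credit: 28% of the £2,500 excess over £140,700 is £700; credit = £900 − £700 = £200.
Difference: |£214 − £200| = £14.

£14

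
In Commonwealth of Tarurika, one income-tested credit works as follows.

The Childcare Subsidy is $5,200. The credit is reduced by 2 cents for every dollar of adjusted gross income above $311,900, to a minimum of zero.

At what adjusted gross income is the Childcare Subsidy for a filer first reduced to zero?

$571,900

The credit falls by 2% of each dollar above $311,900, so it reaches zero when the excess is $5,200 / 2% = $260,000: income = $311,900 + $260,000 = $571,900.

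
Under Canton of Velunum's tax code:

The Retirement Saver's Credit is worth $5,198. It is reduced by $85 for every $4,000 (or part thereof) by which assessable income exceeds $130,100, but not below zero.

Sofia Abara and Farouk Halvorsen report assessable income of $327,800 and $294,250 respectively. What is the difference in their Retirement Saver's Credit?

Sofia ($327,800): Retirement Saver's Credit: income exceeds $130,100 by $197,700, which is 50 full-or-partial $4,000 increments; reduction = 50 × $85 = $4,250, leaving $948.
Farouk ($294,250): Retirement Saver's Credit: income exceeds $130,100 by $164,150, which is 42 full-or-partial $4,000 increments; reduction = 42 × $85 = $3,570, leaving $1,628.
Difference: |$948 − $1,628| = $680.

$680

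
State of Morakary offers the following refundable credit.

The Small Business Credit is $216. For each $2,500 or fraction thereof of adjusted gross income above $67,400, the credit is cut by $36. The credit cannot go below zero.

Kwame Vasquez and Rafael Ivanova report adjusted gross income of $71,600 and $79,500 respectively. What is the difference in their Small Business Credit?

$108

Kwame ($71,600): Small Business Credit: income exceeds $67,400 by $4,200, which is 2 full-or-partial $2,500 increments; reduction = 2 × $36 = $72, leaving $144.
Rafael ($79,500): Small Business Credit: income exceeds $67,400 by $12,100, which is 5 full-or-partial $2,500 increments; reduction = 5 × $36 = $180, leaving $36.
Difference: |$144 − $36| = $108.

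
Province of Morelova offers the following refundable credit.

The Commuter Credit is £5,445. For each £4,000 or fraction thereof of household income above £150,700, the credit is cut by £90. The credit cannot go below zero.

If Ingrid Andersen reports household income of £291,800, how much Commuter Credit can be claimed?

Commuter Credit: income exceeds £150,700 by £141,100, which is 36 full-or-partial £4,000 increments; reduction = 36 × £90 = £3,240, leaving £2,205.

£2,205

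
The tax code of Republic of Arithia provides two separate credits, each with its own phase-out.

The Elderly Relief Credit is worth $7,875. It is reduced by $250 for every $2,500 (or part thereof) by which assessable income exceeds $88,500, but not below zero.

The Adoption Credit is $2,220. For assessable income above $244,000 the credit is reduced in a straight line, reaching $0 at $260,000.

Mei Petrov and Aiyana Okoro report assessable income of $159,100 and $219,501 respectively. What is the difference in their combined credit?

Mei ($159,100): Elderly Relief Credit: income exceeds $88,500 by $70,600, which is 29 full-or-partial $2,500 increments; reduction = 29 × $250 = $7,250, leaving $625. Adoption Credit: $159,100 is at or below the $244,000 threshold, so the full $2,220 applies. total $625 + $2,220 = $2,845
Aiyana ($219,501): Elderly Relief Credit: income exceeds $88,500 by $131,001 → 53 increments × $250 = $13,250 ≥ base, so the credit is $0. Adoption Credit: $219,501 is at or below the $244,000 threshold, so the full $2,220 applies. total $0 + $2,220 = $2,220
Difference: |$2,845 − $2,220| = $625.

$625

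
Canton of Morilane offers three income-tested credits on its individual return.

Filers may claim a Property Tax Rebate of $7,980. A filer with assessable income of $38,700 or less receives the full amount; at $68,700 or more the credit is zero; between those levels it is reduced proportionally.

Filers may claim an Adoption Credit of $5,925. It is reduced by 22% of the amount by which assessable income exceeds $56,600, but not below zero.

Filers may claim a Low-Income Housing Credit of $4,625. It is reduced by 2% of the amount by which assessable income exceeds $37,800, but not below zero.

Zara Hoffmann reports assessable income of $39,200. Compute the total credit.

Property Tax Rebate: $39,200 is $500 into a $30,000 phase-out range, leaving 29,500/30,000 of the credit: $7,980 × 29,500/30,000 = $7,847.
Adoption Credit: $39,200 is at or below the $56,600 threshold, so the full $5,925 applies.
Low-Income Housing Credit: 2% of the $1,400 excess over $37,800 is $28; credit = $4,625 − $28 = $4,597.
Total: $7,847 + $5,925 + $4,597 = $18,369.

$18,369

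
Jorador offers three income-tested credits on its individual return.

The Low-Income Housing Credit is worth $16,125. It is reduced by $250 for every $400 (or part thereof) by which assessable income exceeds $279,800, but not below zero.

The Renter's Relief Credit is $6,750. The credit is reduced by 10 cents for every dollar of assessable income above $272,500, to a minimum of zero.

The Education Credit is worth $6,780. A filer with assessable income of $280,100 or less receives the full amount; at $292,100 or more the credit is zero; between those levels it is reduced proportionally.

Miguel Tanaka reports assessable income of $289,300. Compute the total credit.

$16,777

Low-Income Housing Credit: income exceeds $279,800 by $9,500, which is 24 full-or-partial $400 increments; reduction = 24 × $250 = $6,000, leaving $10,125.
Renter's Relief Credit: 10% of the $16,800 excess over $272,500 is $1,680; credit = $6,750 − $1,680 = $5,070.
Education Credit: $289,300 is $9,200 into a $12,000 phase-out range, leaving 2,800/12,000 of the credit: $6,780 × 2,800/12,000 = $1,582.
Total: $10,125 + $5,070 + $1,582 = $16,777.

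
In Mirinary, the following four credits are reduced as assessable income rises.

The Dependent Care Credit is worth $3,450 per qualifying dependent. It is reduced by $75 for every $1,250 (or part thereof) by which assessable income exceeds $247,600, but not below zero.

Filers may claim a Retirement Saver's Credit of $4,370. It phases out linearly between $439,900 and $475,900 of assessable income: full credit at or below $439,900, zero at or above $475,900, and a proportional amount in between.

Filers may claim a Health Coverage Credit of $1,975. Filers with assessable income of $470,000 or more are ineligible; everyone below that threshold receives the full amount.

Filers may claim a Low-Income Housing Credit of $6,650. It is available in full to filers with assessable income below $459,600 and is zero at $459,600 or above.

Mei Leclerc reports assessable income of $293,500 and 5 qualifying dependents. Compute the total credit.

$27,470

Dependent Care Credit: base = 5 × $3,450 = $17,250. income exceeds $247,600 by $45,900, which is 37 full-or-partial $1,250 increments; reduction = 37 × $75 = $2,775, leaving $14,475.
Retirement Saver's Credit: $293,500 is at or below the $439,900 threshold, so the full $4,370 applies.
Health Coverage Credit: $293,500 is below the $470,000 cutoff, so the full $1,975 applies.
Low-Income Housing Credit: $293,500 is below the $459,600 cutoff, so the full $6,650 applies.
Total: $14,475 + $4,370 + $1,975 + $6,650 = $27,470.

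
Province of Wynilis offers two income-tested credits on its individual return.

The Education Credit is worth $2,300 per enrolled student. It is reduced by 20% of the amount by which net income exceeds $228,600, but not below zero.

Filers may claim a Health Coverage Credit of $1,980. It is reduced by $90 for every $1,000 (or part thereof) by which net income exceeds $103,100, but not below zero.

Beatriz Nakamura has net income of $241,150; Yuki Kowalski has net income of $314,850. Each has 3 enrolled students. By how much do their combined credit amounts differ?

Beatriz ($241,150): Education Credit: base = 3 × $2,300 = $6,900. 20% of the $12,550 excess over $228,600 is $2,510; credit = $6,900 − $2,510 = $4,390. Health Coverage Credit: income exceeds $103,100 by $138,050 → 139 increments × $90 = $12,510 ≥ base, so the credit is $0. total $4,390 + $0 = $4,390
Yuki ($314,850): Education Credit: base = 3 × $2,300 = $6,900. 20% of the $86,250 excess over $228,600 is $17,250 ≥ base, so the credit is $0. Health Coverage Credit: income exceeds $103,100 by $211,750 → 212 increments × $90 = $19,080 ≥ base, so the credit is $0. total $0 + $0 = $0
Difference: |$4,390 − $0| = $4,390.

$4,390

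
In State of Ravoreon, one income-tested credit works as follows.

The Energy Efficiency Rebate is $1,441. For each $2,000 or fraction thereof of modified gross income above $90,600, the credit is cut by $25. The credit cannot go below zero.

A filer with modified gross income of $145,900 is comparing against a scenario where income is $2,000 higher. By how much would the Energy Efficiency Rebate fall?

At $145,900 — income exceeds $90,600 by $55,300, which is 28 full-or-partial $2,000 increments; reduction = 28 × $25 = $700, leaving $741.
At $147,900 — income exceeds $90,600 by $57,300, which is 29 full-or-partial $2,000 increments; reduction = 29 × $25 = $725, leaving $716.
Lost: $741 − $716 = $25.

$25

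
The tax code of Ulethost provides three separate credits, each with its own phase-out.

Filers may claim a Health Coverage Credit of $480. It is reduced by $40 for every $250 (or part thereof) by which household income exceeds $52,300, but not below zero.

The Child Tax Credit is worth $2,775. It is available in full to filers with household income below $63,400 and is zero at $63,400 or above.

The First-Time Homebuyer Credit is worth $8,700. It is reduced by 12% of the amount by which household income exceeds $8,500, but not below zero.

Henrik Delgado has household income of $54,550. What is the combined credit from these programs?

Health Coverage Credit: income exceeds $52,300 by $2,250, which is 9 full-or-partial $250 increments; reduction = 9 × $40 = $360, leaving $120.
Child Tax Credit: $54,550 is below the $63,400 cutoff, so the full $2,775 applies.
First-Time Homebuyer Credit: 12% of the $46,050 excess over $8,500 is $5,526; credit = $8,700 − $5,526 = $3,174.
Total: $120 + $2,775 + $3,174 = $6,069.

$6,069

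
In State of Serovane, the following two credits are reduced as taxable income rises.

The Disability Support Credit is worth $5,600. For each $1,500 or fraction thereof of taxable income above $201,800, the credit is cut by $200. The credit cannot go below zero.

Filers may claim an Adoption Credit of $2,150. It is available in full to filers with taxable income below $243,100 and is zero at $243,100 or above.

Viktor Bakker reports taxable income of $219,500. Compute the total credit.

Disability Support Credit: income exceeds $201,800 by $17,700, which is 12 full-or-partial $1,500 increments; reduction = 12 × $200 = $2,400, leaving $3,200.
Adoption Credit: $219,500 is below the $243,100 cutoff, so the full $2,150 applies.
Total: $3,200 + $2,150 = $5,350.

$5,350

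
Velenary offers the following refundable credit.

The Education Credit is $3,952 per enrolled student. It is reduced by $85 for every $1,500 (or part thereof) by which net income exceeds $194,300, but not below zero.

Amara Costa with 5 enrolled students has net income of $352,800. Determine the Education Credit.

Education Credit: base = 5 × $3,952 = $19,760. income exceeds $194,300 by $158,500, which is 106 full-or-partial $1,500 increments; reduction = 106 × $85 = $9,010, leaving $10,750.

$10,750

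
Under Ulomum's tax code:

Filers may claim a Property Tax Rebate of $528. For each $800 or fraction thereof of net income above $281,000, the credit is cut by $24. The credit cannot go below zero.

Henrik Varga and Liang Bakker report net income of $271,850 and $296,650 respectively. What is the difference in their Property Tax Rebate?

Henrik ($271,850): Property Tax Rebate: $271,850 is at or below the $281,000 threshold, so the full $528 applies.
Liang ($296,650): Property Tax Rebate: income exceeds $281,000 by $15,650, which is 20 full-or-partial $800 increments; reduction = 20 × $24 = $480, leaving $48.
Difference: |$528 − $48| = $480.

$480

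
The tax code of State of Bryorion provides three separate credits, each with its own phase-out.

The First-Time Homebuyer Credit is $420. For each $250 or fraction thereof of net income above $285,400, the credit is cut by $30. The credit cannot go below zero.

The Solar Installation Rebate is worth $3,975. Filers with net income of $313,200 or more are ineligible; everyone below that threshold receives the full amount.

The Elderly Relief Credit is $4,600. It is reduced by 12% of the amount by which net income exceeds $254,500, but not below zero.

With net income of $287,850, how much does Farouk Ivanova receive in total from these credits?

First-Time Homebuyer Credit: income exceeds $285,400 by $2,450, which is 10 full-or-partial $250 increments; reduction = 10 × $30 = $300, leaving $120.
Solar Installation Rebate: $287,850 is below the $313,200 cutoff, so the full $3,975 applies.
Elderly Relief Credit: 12% of the $33,350 excess over $254,500 is $4,002; credit = $4,600 − $4,002 = $598.
Total: $120 + $3,975 + $598 = $4,693.

$4,693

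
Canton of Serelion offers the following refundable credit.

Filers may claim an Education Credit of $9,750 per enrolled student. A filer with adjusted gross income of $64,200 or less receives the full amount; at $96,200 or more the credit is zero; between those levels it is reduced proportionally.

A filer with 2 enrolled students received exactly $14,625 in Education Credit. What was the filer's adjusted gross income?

Full credit = 2 × $9,750 = $19,500.
$14,625 is 14,625/19,500 of the full $19,500, so 4,875/19,500 of the $32,000 range has been used: income = $64,200 + $32,000 × 4,875/19,500 = $72,200.

$72,200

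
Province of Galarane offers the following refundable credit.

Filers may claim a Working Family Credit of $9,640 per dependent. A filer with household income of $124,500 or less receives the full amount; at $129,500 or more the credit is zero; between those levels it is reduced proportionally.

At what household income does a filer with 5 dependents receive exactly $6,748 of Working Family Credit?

Full credit = 5 × $9,640 = $48,200.
$6,748 is 6,748/48,200 of the full $48,200, so 41,452/48,200 of the $5,000 range has been used: income = $124,500 + $5,000 × 41,452/48,200 = $128,800.

$128,800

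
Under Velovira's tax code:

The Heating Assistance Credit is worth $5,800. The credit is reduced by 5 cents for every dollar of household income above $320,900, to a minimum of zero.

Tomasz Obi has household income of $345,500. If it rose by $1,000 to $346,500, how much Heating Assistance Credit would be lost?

$50

At $345,500 — 5% of the $24,600 excess over $320,900 is $1,230; credit = $5,800 − $1,230 = $4,570.
At $346,500 — 5% of the $25,600 excess over $320,900 is $1,280; credit = $5,800 − $1,280 = $4,520.
Lost: $4,570 − $4,520 = $50.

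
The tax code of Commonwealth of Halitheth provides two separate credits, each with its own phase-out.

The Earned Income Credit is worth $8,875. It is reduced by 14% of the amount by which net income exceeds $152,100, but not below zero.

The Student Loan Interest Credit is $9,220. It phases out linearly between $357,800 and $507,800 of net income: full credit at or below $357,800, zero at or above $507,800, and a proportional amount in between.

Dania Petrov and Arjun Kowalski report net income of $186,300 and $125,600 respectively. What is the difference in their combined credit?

Dania ($186,300): Earned Income Credit: 14% of the $34,200 excess over $152,100 is $4,788; credit = $8,875 − $4,788 = $4,087. Student Loan Interest Credit: $186,300 is at or below the $357,800 threshold, so the full $9,220 applies. total $4,087 + $9,220 = $13,307
Arjun ($125,600): Earned Income Credit: $125,600 is at or below the $152,100 threshold, so the full $8,875 applies. Student Loan Interest Credit: $125,600 is at or below the $357,800 threshold, so the full $9,220 applies. total $8,875 + $9,220 = $18,095
Difference: |$13,307 − $18,095| = $4,788.

$4,788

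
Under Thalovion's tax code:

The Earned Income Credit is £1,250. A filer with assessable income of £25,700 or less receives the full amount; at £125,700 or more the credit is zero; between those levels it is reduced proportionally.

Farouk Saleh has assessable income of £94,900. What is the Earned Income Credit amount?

Earned Income Credit: £94,900 is £69,200 into a £100,000 phase-out range, leaving 30,800/100,000 of the credit: £1,250 × 30,800/100,000 = £385.

£385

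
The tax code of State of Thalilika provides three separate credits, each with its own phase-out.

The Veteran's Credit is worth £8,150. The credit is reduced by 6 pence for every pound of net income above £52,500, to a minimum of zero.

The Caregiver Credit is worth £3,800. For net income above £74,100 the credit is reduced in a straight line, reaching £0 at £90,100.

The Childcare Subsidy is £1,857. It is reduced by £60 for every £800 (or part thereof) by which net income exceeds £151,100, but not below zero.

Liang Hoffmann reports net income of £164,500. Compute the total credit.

£2,267

Veteran's Credit: 6% of the £112,000 excess over £52,500 is £6,720; credit = £8,150 − £6,720 = £1,430.
Caregiver Credit: £164,500 is at or above £90,100, so the credit is £0.
Childcare Subsidy: income exceeds £151,100 by £13,400, which is 17 full-or-partial £800 increments; reduction = 17 × £60 = £1,020, leaving £837.
Total: £1,430 + £0 + £837 = £2,267.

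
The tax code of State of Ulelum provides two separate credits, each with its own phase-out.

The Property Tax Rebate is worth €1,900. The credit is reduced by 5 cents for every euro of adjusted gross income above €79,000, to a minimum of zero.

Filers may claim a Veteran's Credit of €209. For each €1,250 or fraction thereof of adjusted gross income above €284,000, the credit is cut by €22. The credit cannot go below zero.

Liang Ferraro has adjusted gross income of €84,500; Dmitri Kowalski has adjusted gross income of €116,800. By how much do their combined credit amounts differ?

€1,615

Liang (€84,500): Property Tax Rebate: 5% of the €5,500 excess over €79,000 is €275; credit = €1,900 − €275 = €1,625. Veteran's Credit: €84,500 is at or below the €284,000 threshold, so the full €209 applies. total €1,625 + €209 = €1,834
Dmitri (€116,800): Property Tax Rebate: 5% of the €37,800 excess over €79,000 is €1,890; credit = €1,900 − €1,890 = €10. Veteran's Credit: €116,800 is at or below the €284,000 threshold, so the full €209 applies. total €10 + €209 = €219
Difference: |€1,834 − €219| = €1,615.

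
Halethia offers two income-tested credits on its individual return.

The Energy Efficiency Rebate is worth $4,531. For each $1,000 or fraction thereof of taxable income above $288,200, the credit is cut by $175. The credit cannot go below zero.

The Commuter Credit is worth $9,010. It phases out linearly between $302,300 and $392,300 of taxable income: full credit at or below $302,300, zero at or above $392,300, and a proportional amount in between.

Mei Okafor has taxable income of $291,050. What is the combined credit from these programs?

Energy Efficiency Rebate: income exceeds $288,200 by $2,850, which is 3 full-or-partial $1,000 increments; reduction = 3 × $175 = $525, leaving $4,006.
Commuter Credit: $291,050 is at or below the $302,300 threshold, so the full $9,010 applies.
Total: $4,006 + $9,010 = $13,016.

$13,016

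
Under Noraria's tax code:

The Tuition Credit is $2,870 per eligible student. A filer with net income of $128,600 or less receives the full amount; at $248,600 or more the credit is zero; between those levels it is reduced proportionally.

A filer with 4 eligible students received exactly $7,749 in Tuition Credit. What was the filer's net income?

$167,600

Full credit = 4 × $2,870 = $11,480.
$7,749 is 7,749/11,480 of the full $11,480, so 3,731/11,480 of the $120,000 range has been used: income = $128,600 + $120,000 × 3,731/11,480 = $167,600.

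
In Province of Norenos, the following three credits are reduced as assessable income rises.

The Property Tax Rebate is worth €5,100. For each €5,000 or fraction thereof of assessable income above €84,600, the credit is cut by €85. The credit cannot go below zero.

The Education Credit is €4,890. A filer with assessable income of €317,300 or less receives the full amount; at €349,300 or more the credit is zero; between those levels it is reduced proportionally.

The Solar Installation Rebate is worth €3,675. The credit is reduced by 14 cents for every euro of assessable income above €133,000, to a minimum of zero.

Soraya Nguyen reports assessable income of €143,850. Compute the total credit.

€11,126

Property Tax Rebate: income exceeds €84,600 by €59,250, which is 12 full-or-partial €5,000 increments; reduction = 12 × €85 = €1,020, leaving €4,080.
Education Credit: €143,850 is at or below the €317,300 threshold, so the full €4,890 applies.
Solar Installation Rebate: 14% of the €10,850 excess over €133,000 is €1,519; credit = €3,675 − €1,519 = €2,156.
Total: €4,080 + €4,890 + €2,156 = €11,126.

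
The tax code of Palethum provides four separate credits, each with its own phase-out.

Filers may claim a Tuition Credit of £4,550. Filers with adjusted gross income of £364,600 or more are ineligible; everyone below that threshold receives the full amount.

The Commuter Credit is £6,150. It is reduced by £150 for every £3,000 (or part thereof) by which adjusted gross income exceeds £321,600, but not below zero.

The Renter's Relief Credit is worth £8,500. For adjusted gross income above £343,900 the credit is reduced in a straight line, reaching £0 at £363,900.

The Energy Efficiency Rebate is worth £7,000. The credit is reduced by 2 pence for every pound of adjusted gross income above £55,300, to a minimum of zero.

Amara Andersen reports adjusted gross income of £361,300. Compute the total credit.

£10,585

Tuition Credit: £361,300 is below the £364,600 cutoff, so the full £4,550 applies.
Commuter Credit: income exceeds £321,600 by £39,700, which is 14 full-or-partial £3,000 increments; reduction = 14 × £150 = £2,100, leaving £4,050.
Renter's Relief Credit: £361,300 is £17,400 into a £20,000 phase-out range, leaving 2,600/20,000 of the credit: £8,500 × 2,600/20,000 = £1,105.
Energy Efficiency Rebate: 2% of the £306,000 excess over £55,300 is £6,120; credit = £7,000 − £6,120 = £880.
Total: £4,550 + £4,050 + £1,105 + £880 = £10,585.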